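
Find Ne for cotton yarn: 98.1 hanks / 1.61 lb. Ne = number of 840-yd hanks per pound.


Formula: Ne = hanks / mass_lb
Substituting: Ne = 98.1 / 1.61
Ne = 60.9

60.9 Ne


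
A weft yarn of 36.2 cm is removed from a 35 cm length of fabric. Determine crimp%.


Formula: Crimp% = ((L_yarn - L_fabric) / L_fabric) * 100
Step 1: Extension = 36.2 - 35 = 1.2 cm
Step 2: Crimp% = (1.2 / 35) * 100
Step 3: Crimp% = 0.034286 * 100 = 3.4286% ≈ 3.4%

3.4%


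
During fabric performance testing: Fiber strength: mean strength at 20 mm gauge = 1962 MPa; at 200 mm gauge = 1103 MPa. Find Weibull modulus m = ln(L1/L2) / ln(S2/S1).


Formula: m = ln(L1/L2) / ln(S2/S1)
Step 1: ln(L1/L2) = ln(20/200) = -2.30259
Step 2: S2/S1 = 1103/1962 = 0.56218
Step 3: ln(S2/S1) = ln(0.56218) = -0.57593
Step 4: m = -2.30259 / -0.57593 = 4.00

4.00 (Weibull m)


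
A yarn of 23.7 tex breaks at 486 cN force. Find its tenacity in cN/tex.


Formula: Tenacity = Breaking force / Linear density
Tenacity = 486 cN / 23.7 tex
Tenacity = 20.51 cN/tex

20.51 cN/tex


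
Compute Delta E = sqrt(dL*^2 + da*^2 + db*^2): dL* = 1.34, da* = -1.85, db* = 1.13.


Formula: Delta E = sqrt(dL*^2 + da*^2 + db*^2)
Step 1: dL*^2 = 1.34^2 = 1.7956
Step 2: da*^2 = (-1.85)^2 = 3.4225
Step 3: db*^2 = 1.13^2 = 1.2769
Step 4: Sum = 1.7956 + 3.4225 + 1.2769 = 6.495
Step 5: Delta E = sqrt(6.495) = 2.55

2.55 Delta E


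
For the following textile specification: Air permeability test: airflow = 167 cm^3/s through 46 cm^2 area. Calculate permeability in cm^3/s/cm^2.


Formula: Air Permeability = Airflow / Test Area
AP = 167 cm^3/s / 46 cm^2
AP = 3.6 cm^3/s/cm^2

3.6 cm^3/s/cm^2


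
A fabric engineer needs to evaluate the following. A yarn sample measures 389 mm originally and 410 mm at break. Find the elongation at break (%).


Formula: Elongation (%) = ((L_break - L0) / L0) * 100
Step 1: Extension = 410 - 389 = 21 mm
Step 2: Elongation = (21 / 389) * 100
Step 3: Elongation = 0.053985 * 100 = 5.3985% ≈ 5.4%

5.4%


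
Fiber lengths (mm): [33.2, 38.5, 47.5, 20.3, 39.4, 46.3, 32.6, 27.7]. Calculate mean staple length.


Formula: Mean = sum of lengths / count
Sum = 33.2 + 38.5 + 47.5 + 20.3 + 39.4 + 46.3 + 32.6 + 27.7
Sum = 285.5 mm
Mean = 285.5 / 8 = 35.69 mm

35.69 mm


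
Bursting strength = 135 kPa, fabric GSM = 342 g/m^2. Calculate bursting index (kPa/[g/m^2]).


Formula: Bursting Index = Bursting Strength / Fabric GSM
BI = 135 kPa / 342 g/m^2
BI = 0.395 kPa/(g/m^2)

0.395 kPa/(g/m^2)


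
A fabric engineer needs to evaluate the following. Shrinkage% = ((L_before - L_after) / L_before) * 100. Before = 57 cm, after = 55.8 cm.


Formula: Shrinkage% = ((L_before - L_after) / L_before) * 100
Step 1: Shrinkage = 57 - 55.8 = 1.2 cm
Step 2: Shrinkage% = (1.2 / 57) * 100
Step 3: Shrinkage% = 0.021053 * 100 = 2.1053% ≈ 2.1%

2.1%


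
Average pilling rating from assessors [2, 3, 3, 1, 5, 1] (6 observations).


Formula: Mean = sum / count
Sum = 2 + 3 + 3 + 1 + 5 + 1 = 15
Mean = 15 / 6 = 2.5

2.5


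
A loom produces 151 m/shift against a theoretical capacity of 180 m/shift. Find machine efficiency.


Formula: Efficiency% = (Actual output / Theoretical output) * 100
Efficiency% = (151 / 180) * 100
Efficiency% = 0.838889 * 100 = 83.8889% ≈ 83.9%

83.9%


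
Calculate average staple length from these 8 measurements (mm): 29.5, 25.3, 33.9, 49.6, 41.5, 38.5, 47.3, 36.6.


Formula: Mean = sum of lengths / count
Sum = 29.5 + 25.3 + 33.9 + 49.6 + 41.5 + 38.5 + 47.3 + 36.6
Sum = 302.2 mm
Mean = 302.2 / 8 = 37.78 mm

37.78 mm


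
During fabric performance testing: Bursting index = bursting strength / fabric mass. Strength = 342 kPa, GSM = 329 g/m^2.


Formula: Bursting Index = Bursting Strength / Fabric GSM
BI = 342 kPa / 329 g/m^2
BI = 1.040 kPa/(g/m^2)

1.040 kPa/(g/m^2)


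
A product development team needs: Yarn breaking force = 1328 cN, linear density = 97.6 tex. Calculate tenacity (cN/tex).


Formula: Tenacity = Breaking force / Linear density
Tenacity = 1328 cN / 97.6 tex
Tenacity = 13.61 cN/tex

13.61 cN/tex


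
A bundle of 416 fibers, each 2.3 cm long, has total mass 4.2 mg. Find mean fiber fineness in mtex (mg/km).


Formula: fineness (mtex) = mass (mg) / total length (km) = (mass_mg / total_length_m) * 1000
Step 1: Convert fiber length: 2.3 cm = 0.023 m
Step 2: Total fiber length = 416 * 0.023 = 9.568 m
Step 3: Linear density = 4.2 mg / 9.568 m = 0.4390 mg/m
Step 4: fineness = 0.4390 * 1000 = 439.0 mtex

439.0 mtex


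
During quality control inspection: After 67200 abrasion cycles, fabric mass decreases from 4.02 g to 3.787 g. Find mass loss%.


Formula: Mass loss% = ((m_before - m_after) / m_before) * 100
Step 1: Mass loss = 4.02 - 3.787 = 0.233 g
Step 2: Ratio = 0.233 / 4.02 = 0.0579602
Step 3: Mass loss% = 0.0579602 * 100 = 5.79602% ≈ 5.80%

5.80%


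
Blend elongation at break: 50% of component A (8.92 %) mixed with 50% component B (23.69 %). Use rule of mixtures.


Formula: Blend property = (fraction_A * property_A) + (fraction_B * property_B)
Step 1: Contribution A = 50/100 * 8.92 % = 4.46 %
Step 2: Contribution B = 50/100 * 23.69 % = 11.845 %
Step 3: Blend elongation at break = 4.46 + 11.845 = 16.305 %

16.305 %


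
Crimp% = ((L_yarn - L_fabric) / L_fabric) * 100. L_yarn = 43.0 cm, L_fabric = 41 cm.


Formula: Crimp% = ((L_yarn - L_fabric) / L_fabric) * 100
Step 1: Extension = 43.0 - 41 = 2.0 cm
Step 2: Crimp% = (2.0 / 41) * 100
Step 3: Crimp% = 0.04878 * 100 = 4.878% ≈ 4.9%

4.9%


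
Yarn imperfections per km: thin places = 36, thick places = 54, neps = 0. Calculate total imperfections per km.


Formula: Total = thin places + thick places + neps
Total = 36 + 54 + 0
Total = 90 imperfections/km

90 imperfections/km


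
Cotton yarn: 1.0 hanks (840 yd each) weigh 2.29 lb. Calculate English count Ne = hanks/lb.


Formula: Ne = hanks / mass_lb
Substituting: Ne = 1.0 / 2.29
Ne = 0.4

0.4 Ne


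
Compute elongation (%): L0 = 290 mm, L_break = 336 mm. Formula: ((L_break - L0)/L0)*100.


Formula: Elongation (%) = ((L_break - L0) / L0) * 100
Step 1: Extension = 336 - 290 = 46 mm
Step 2: Elongation = (46 / 290) * 100
Step 3: Elongation = 0.158621 * 100 = 15.8621% ≈ 15.9%

15.9%


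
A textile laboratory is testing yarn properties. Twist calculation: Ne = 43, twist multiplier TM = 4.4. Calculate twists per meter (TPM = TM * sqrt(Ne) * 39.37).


Formula: TPM = TM * sqrt(Ne) * 39.37
Step 1: sqrt(Ne) = sqrt(43) = 6.5574
Step 2: TM * sqrt(Ne) = 4.4 * 6.5574 = 28.8526
Step 3: TPM = 28.8526 * 39.37 = 1136 twists/m

1136 twists/m


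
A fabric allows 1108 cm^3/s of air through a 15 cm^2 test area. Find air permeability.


Formula: Air Permeability = Airflow / Test Area
AP = 1108 cm^3/s / 15 cm^2
AP = 73.9 cm^3/s/cm^2

73.9 cm^3/s/cm^2


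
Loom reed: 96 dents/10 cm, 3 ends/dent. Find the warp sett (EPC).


Formula: EPC = (dents per 10 cm * ends per dent) / 10
Step 1: Total ends per 10 cm = 96 * 3 = 288
Step 2: EPC = 288 / 10 = 28.8 ends/cm

28.8 ends/cm


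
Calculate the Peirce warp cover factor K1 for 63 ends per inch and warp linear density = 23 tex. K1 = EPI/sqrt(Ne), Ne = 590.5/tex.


Formula: K1 = EPI / sqrt(Ne), with Ne = 590.5 / tex_warp
Step 1: Ne = 590.5 / 23 = 25.674
Step 2: sqrt(Ne) = sqrt(25.674) = 5.067
Step 3: K1 = 63 / 5.067 = 12.4

12.4


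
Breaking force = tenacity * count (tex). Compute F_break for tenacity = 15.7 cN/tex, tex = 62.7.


Formula: Breaking force = Tenacity * Linear density
F = 15.7 cN/tex * 62.7 tex
F = 984.39 cN

984.39 cN


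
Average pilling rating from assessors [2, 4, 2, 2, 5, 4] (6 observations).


Formula: Mean = sum / count
Sum = 2 + 4 + 2 + 2 + 5 + 4 = 19
Mean = 19 / 6 = 3.2

3.2


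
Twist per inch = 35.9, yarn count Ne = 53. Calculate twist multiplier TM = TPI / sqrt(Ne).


Formula: TM = TPI / sqrt(Ne)
Step 1: sqrt(Ne) = sqrt(53) = 7.2801
Step 2: TM = 35.9 / 7.2801 = 4.93

4.93 TM


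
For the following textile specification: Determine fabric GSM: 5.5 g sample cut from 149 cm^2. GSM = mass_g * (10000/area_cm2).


Formula: GSM = mass_g / area_m2
Step 1: Convert area: 149 cm^2 = 149 / 10000 = 0.0149 m^2
Step 2: GSM = 5.5 g / 0.0149 m^2 = 369.1 g/m^2

369.1 g/m^2


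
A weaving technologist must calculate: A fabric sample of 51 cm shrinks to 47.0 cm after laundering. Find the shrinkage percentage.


Formula: Shrinkage% = ((L_before - L_after) / L_before) * 100
Step 1: Shrinkage = 51 - 47.0 = 4.0 cm
Step 2: Shrinkage% = (4.0 / 51) * 100
Step 3: Shrinkage% = 0.078431 * 100 = 7.8431% ≈ 7.8%

7.8%


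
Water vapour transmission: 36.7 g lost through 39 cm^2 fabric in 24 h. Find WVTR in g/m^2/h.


Formula: WVTR = mass_loss / (area * time)
Step 1: Convert area: 39 cm^2 = 0.0039 m^2
Step 2: WVTR = 36.7 g / (0.0039 m^2 * 24 h)
Step 3: WVTR = 36.7 / 0.0936 = 392.1 g/m^2/h

392.1 g/m^2/h


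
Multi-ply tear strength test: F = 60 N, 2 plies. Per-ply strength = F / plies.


Formula: Per-ply strength = Total force / Number of plies
Per-ply = 60 N / 2
Per-ply = 30 N

30 N


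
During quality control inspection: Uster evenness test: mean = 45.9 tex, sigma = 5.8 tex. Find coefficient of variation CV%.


Formula: CV% = (standard deviation / mean) * 100
Step 1: Ratio = 5.8 / 45.9 = 0.126362
Step 2: CV% = 0.126362 * 100 = 12.6362% ≈ 12.6%

12.6%


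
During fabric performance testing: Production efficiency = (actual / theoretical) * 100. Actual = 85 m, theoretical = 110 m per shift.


Formula: Efficiency% = (Actual output / Theoretical output) * 100
Efficiency% = (85 / 110) * 100
Efficiency% = 0.772727 * 100 = 77.2727% ≈ 77.3%

77.3%


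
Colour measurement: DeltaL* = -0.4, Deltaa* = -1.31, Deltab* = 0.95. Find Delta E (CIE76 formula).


Formula: Delta E = sqrt(dL*^2 + da*^2 + db*^2)
Step 1: dL*^2 = (-0.4)^2 = 0.16
Step 2: da*^2 = (-1.31)^2 = 1.7161
Step 3: db*^2 = 0.95^2 = 0.9025
Step 4: Sum = 0.16 + 1.7161 + 0.9025 = 2.7786
Step 5: Delta E = sqrt(2.7786) = 1.67

1.67 Delta E


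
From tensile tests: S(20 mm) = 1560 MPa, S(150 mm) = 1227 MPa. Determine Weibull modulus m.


Formula: m = ln(L1/L2) / ln(S2/S1)
Step 1: ln(L1/L2) = ln(20/150) = -2.01490
Step 2: S2/S1 = 1227/1560 = 0.78654
Step 3: ln(S2/S1) = ln(0.78654) = -0.24011
Step 4: m = -2.01490 / -0.24011 = 8.39

8.39 (Weibull m)


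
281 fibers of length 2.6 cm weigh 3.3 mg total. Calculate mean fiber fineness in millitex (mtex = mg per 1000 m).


Formula: fineness (mtex) = mass (mg) / total length (km) = (mass_mg / total_length_m) * 1000
Step 1: Convert fiber length: 2.6 cm = 0.026 m
Step 2: Total fiber length = 281 * 0.026 = 7.306 m
Step 3: Linear density = 3.3 mg / 7.306 m = 0.4517 mg/m
Step 4: fineness = 0.4517 * 1000 = 451.7 mtex

451.7 mtex


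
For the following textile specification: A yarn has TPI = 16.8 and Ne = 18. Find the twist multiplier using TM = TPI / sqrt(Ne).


Formula: TM = TPI / sqrt(Ne)
Step 1: sqrt(Ne) = sqrt(18) = 4.2426
Step 2: TM = 16.8 / 4.2426 = 3.96

3.96 TM


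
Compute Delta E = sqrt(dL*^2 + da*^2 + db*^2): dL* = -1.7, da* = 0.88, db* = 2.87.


Formula: Delta E = sqrt(dL*^2 + da*^2 + db*^2)
Step 1: dL*^2 = (-1.7)^2 = 2.89
Step 2: da*^2 = 0.88^2 = 0.7744
Step 3: db*^2 = 2.87^2 = 8.2369
Step 4: Sum = 2.89 + 0.7744 + 8.2369 = 11.9013
Step 5: Delta E = sqrt(11.9013) = 3.45

3.45 Delta E


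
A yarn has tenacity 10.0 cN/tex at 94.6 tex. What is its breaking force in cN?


Formula: Breaking force = Tenacity * Linear density
F = 10.0 cN/tex * 94.6 tex
F = 946.00 cN

946.00 cN


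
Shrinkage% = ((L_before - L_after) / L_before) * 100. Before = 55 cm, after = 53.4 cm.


Formula: Shrinkage% = ((L_before - L_after) / L_before) * 100
Step 1: Shrinkage = 55 - 53.4 = 1.6 cm
Step 2: Shrinkage% = (1.6 / 55) * 100
Step 3: Shrinkage% = 0.029091 * 100 = 2.9091% ≈ 2.9%

2.9%


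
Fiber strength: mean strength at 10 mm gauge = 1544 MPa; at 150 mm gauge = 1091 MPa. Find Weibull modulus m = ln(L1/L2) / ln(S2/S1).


Formula: m = ln(L1/L2) / ln(S2/S1)
Step 1: ln(L1/L2) = ln(10/150) = -2.70805
Step 2: S2/S1 = 1091/1544 = 0.70661
Step 3: ln(S2/S1) = ln(0.70661) = -0.34728
Step 4: m = -2.70805 / -0.34728 = 7.80

7.80 (Weibull m)


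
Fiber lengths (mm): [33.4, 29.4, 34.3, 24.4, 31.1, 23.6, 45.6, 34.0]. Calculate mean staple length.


Formula: Mean = sum of lengths / count
Sum = 33.4 + 29.4 + 34.3 + 24.4 + 31.1 + 23.6 + 45.6 + 34.0
Sum = 255.8 mm
Mean = 255.8 / 8 = 31.98 mm

31.98 mm


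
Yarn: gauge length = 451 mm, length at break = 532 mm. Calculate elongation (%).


Formula: Elongation (%) = ((L_break - L0) / L0) * 100
Step 1: Extension = 532 - 451 = 81 mm
Step 2: Elongation = (81 / 451) * 100
Step 3: Elongation = 0.179601 * 100 = 17.9601% ≈ 18.0%

18.0%


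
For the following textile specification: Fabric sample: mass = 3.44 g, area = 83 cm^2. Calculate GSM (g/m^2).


Formula: GSM = mass_g / area_m2
Step 1: Convert area: 83 cm^2 = 83 / 10000 = 0.0083 m^2
Step 2: GSM = 3.44 g / 0.0083 m^2 = 414.5 g/m^2

414.5 g/m^2


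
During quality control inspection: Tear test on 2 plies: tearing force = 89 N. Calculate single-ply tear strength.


Formula: Per-ply strength = Total force / Number of plies
Per-ply = 89 N / 2
Per-ply = 44.5 N

44.5 N


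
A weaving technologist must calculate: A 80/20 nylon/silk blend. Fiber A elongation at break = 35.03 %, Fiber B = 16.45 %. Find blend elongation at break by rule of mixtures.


Formula: Blend property = (fraction_A * property_A) + (fraction_B * property_B)
Step 1: Contribution A = 80/100 * 35.03 % = 28.024 %
Step 2: Contribution B = 20/100 * 16.45 % = 3.29 %
Step 3: Blend elongation at break = 28.024 + 3.29 = 31.314 %

31.314 %


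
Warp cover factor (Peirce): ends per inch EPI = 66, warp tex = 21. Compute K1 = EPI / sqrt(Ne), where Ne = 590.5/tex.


Formula: K1 = EPI / sqrt(Ne), with Ne = 590.5 / tex_warp
Step 1: Ne = 590.5 / 21 = 28.119
Step 2: sqrt(Ne) = sqrt(28.119) = 5.3027
Step 3: K1 = 66 / 5.3027 = 12.4

12.4


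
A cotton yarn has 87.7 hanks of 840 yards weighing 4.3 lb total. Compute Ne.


Formula: Ne = hanks / mass_lb
Substituting: Ne = 87.7 / 4.3
Ne = 20.4

20.4 Ne


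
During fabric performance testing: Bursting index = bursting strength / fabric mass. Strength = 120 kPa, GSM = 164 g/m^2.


Formula: Bursting Index = Bursting Strength / Fabric GSM
BI = 120 kPa / 164 g/m^2
BI = 0.732 kPa/(g/m^2)

0.732 kPa/(g/m^2)


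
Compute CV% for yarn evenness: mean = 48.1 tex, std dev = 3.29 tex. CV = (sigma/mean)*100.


Formula: CV% = (standard deviation / mean) * 100
Step 1: Ratio = 3.29 / 48.1 = 0.068399
Step 2: CV% = 0.068399 * 100 = 6.8399% ≈ 6.8%

6.8%


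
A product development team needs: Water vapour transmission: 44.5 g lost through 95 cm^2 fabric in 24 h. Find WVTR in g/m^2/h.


Formula: WVTR = mass_loss / (area * time)
Step 1: Convert area: 95 cm^2 = 0.0095 m^2
Step 2: WVTR = 44.5 g / (0.0095 m^2 * 24 h)
Step 3: WVTR = 44.5 / 0.228 = 195.2 g/m^2/h

195.2 g/m^2/h


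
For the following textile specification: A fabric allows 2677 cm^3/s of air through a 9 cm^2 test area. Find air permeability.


Formula: Air Permeability = Airflow / Test Area
AP = 2677 cm^3/s / 9 cm^2
AP = 297.4 cm^3/s/cm^2

297.4 cm^3/s/cm^2


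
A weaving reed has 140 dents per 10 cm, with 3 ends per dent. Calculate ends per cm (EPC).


Formula: EPC = (dents per 10 cm * ends per dent) / 10
Step 1: Total ends per 10 cm = 140 * 3 = 420
Step 2: EPC = 420 / 10 = 42.0 ends/cm

42.0 ends/cm


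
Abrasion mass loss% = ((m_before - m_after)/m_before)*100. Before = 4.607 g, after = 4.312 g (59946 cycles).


Formula: Mass loss% = ((m_before - m_after) / m_before) * 100
Step 1: Mass loss = 4.607 - 4.312 = 0.295 g
Step 2: Ratio = 0.295 / 4.607 = 0.064033
Step 3: Mass loss% = 0.064033 * 100 = 6.4033% ≈ 6.40%

6.40%


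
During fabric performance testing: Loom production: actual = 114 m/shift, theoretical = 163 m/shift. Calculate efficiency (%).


Formula: Efficiency% = (Actual output / Theoretical output) * 100
Efficiency% = (114 / 163) * 100
Efficiency% = 0.699387 * 100 = 69.9387% ≈ 69.9%

69.9%


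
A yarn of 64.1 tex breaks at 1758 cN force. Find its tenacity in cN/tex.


Formula: Tenacity = Breaking force / Linear density
Tenacity = 1758 cN / 64.1 tex
Tenacity = 27.43 cN/tex

27.43 cN/tex


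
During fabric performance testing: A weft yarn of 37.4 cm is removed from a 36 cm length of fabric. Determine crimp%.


Formula: Crimp% = ((L_yarn - L_fabric) / L_fabric) * 100
Step 1: Extension = 37.4 - 36 = 1.4 cm
Step 2: Crimp% = (1.4 / 36) * 100
Step 3: Crimp% = 0.038889 * 100 = 3.8889% ≈ 3.9%

3.9%


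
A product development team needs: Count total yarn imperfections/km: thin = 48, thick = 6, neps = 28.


Formula: Total = thin places + thick places + neps
Total = 48 + 6 + 28
Total = 82 imperfections/km

82 imperfections/km


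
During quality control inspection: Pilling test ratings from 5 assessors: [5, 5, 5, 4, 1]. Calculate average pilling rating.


Formula: Mean = sum / count
Sum = 5 + 5 + 5 + 4 + 1 = 20
Mean = 20 / 5 = 4.0

4.0


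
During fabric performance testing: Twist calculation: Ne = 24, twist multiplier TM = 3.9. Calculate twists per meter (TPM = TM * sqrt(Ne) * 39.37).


Formula: TPM = TM * sqrt(Ne) * 39.37
Step 1: sqrt(Ne) = sqrt(24) = 4.899
Step 2: TM * sqrt(Ne) = 3.9 * 4.899 = 19.1061
Step 3: TPM = 19.1061 * 39.37 = 752 twists/m

752 twists/m


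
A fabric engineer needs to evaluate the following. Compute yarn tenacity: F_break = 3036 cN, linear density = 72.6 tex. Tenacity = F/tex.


Formula: Tenacity = Breaking force / Linear density
Tenacity = 3036 cN / 72.6 tex
Tenacity = 41.82 cN/tex

41.82 cN/tex


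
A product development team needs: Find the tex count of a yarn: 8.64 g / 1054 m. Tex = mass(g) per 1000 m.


Formula: Tex = (mass_g / length_m) * 1000
Substituting: Tex = (8.64 / 1054) * 1000
Intermediate: 8.64 / 1054 = 0.00819734 g/m
Tex = 0.00819734 * 1000 = 8.20 tex

8.20 tex


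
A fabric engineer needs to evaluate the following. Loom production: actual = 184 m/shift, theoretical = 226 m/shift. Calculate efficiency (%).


Formula: Efficiency% = (Actual output / Theoretical output) * 100
Efficiency% = (184 / 226) * 100
Efficiency% = 0.814159 * 100 = 81.4159% ≈ 81.4%

81.4%


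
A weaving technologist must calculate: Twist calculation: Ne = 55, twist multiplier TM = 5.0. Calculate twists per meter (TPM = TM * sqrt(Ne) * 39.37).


Formula: TPM = TM * sqrt(Ne) * 39.37
Step 1: sqrt(Ne) = sqrt(55) = 7.4162
Step 2: TM * sqrt(Ne) = 5.0 * 7.4162 = 37.081
Step 3: TPM = 37.081 * 39.37 = 1460 twists/m

1460 twists/m


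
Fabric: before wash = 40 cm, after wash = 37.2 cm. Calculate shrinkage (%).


Formula: Shrinkage% = ((L_before - L_after) / L_before) * 100
Step 1: Shrinkage = 40 - 37.2 = 2.8 cm
Step 2: Shrinkage% = (2.8 / 40) * 100
Step 3: Shrinkage% = 0.07 * 100 = 7.0%

7.0%


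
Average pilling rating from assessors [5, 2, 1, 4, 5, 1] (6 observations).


Formula: Mean = sum / count
Sum = 5 + 2 + 1 + 4 + 5 + 1 = 18
Mean = 18 / 6 = 3.0

3.0


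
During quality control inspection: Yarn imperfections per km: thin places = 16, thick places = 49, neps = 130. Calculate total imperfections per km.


Formula: Total = thin places + thick places + neps
Total = 16 + 49 + 130
Total = 195 imperfections/km

195 imperfections/km


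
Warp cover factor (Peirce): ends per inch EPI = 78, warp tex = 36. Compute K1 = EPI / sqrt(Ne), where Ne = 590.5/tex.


Formula: K1 = EPI / sqrt(Ne), with Ne = 590.5 / tex_warp
Step 1: Ne = 590.5 / 36 = 16.403
Step 2: sqrt(Ne) = sqrt(16.403) = 4.0501
Step 3: K1 = 78 / 4.0501 = 19.3

19.3


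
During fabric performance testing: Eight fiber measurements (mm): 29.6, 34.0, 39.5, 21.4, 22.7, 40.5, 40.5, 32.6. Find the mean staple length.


Formula: Mean = sum of lengths / count
Sum = 29.6 + 34.0 + 39.5 + 21.4 + 22.7 + 40.5 + 40.5 + 32.6
Sum = 260.8 mm
Mean = 260.8 / 8 = 32.60 mm

32.60 mm


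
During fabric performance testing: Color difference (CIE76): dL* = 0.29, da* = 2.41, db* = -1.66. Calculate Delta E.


Formula: Delta E = sqrt(dL*^2 + da*^2 + db*^2)
Step 1: dL*^2 = 0.29^2 = 0.0841
Step 2: da*^2 = 2.41^2 = 5.8081
Step 3: db*^2 = (-1.66)^2 = 2.7556
Step 4: Sum = 0.0841 + 5.8081 + 2.7556 = 8.6478
Step 5: Delta E = sqrt(8.6478) = 2.94

2.94 Delta E


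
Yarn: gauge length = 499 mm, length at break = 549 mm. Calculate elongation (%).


Formula: Elongation (%) = ((L_break - L0) / L0) * 100
Step 1: Extension = 549 - 499 = 50 mm
Step 2: Elongation = (50 / 499) * 100
Step 3: Elongation = 0.1002 * 100 = 10.02% ≈ 10.0%

10.0%


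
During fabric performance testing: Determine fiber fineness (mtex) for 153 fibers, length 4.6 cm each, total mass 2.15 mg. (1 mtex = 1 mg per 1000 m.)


Formula: fineness (mtex) = mass (mg) / total length (km) = (mass_mg / total_length_m) * 1000
Step 1: Convert fiber length: 4.6 cm = 0.046 m
Step 2: Total fiber length = 153 * 0.046 = 7.038 m
Step 3: Linear density = 2.15 mg / 7.038 m = 0.3055 mg/m
Step 4: fineness = 0.3055 * 1000 = 305.5 mtex

305.5 mtex


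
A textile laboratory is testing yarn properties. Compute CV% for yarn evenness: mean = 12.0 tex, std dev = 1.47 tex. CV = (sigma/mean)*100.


Formula: CV% = (standard deviation / mean) * 100
Step 1: Ratio = 1.47 / 12.0 = 0.1225
Step 2: CV% = 0.1225 * 100 = 12.25% ≈ 12.3%

12.3%


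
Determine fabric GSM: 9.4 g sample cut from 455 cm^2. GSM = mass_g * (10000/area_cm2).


Formula: GSM = mass_g / area_m2
Step 1: Convert area: 455 cm^2 = 455 / 10000 = 0.0455 m^2
Step 2: GSM = 9.4 g / 0.0455 m^2 = 206.6 g/m^2

206.6 g/m^2


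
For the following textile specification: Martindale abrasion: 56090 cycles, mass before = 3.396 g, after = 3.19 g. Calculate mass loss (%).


Formula: Mass loss% = ((m_before - m_after) / m_before) * 100
Step 1: Mass loss = 3.396 - 3.19 = 0.206 g
Step 2: Ratio = 0.206 / 3.396 = 0.0606596
Step 3: Mass loss% = 0.0606596 * 100 = 6.06596% ≈ 6.07%

6.07%


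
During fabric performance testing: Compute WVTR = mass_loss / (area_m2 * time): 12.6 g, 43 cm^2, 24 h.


Formula: WVTR = mass_loss / (area * time)
Step 1: Convert area: 43 cm^2 = 0.0043 m^2
Step 2: WVTR = 12.6 g / (0.0043 m^2 * 24 h)
Step 3: WVTR = 12.6 / 0.1032 = 122.1 g/m^2/h

122.1 g/m^2/h


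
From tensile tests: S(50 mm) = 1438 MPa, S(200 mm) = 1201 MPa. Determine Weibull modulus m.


Formula: m = ln(L1/L2) / ln(S2/S1)
Step 1: ln(L1/L2) = ln(50/200) = -1.38629
Step 2: S2/S1 = 1201/1438 = 0.83519
Step 3: ln(S2/S1) = ln(0.83519) = -0.18010
Step 4: m = -1.38629 / -0.18010 = 7.70

7.70 (Weibull m)


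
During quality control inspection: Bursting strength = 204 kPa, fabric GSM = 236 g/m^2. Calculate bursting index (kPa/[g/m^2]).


Formula: Bursting Index = Bursting Strength / Fabric GSM
BI = 204 kPa / 236 g/m^2
BI = 0.864 kPa/(g/m^2)

0.864 kPa/(g/m^2)


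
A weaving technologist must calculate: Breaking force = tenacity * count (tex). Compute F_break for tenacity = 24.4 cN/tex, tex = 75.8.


Formula: Breaking force = Tenacity * Linear density
F = 24.4 cN/tex * 75.8 tex
F = 1849.52 cN

1849.52 cN


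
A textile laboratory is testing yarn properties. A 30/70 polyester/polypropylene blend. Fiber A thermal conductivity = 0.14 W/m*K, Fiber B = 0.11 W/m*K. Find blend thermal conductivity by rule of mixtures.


Formula: Blend property = (fraction_A * property_A) + (fraction_B * property_B)
Step 1: Contribution A = 30/100 * 0.14 W/m*K = 0.042 W/m*K
Step 2: Contribution B = 70/100 * 0.11 W/m*K = 0.077 W/m*K
Step 3: Blend thermal conductivity = 0.042 + 0.077 = 0.119 W/m*K

0.119 W/m*K


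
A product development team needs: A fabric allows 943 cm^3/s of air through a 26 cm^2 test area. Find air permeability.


Formula: Air Permeability = Airflow / Test Area
AP = 943 cm^3/s / 26 cm^2
AP = 36.3 cm^3/s/cm^2

36.3 cm^3/s/cm^2


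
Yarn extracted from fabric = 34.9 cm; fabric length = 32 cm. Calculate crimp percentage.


Formula: Crimp% = ((L_yarn - L_fabric) / L_fabric) * 100
Step 1: Extension = 34.9 - 32 = 2.9 cm
Step 2: Crimp% = (2.9 / 32) * 100
Step 3: Crimp% = 0.090625 * 100 = 9.0625% ≈ 9.1%

9.1%


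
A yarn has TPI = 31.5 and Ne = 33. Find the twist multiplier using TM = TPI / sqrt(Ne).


Formula: TM = TPI / sqrt(Ne)
Step 1: sqrt(Ne) = sqrt(33) = 5.7446
Step 2: TM = 31.5 / 5.7446 = 5.48

5.48 TM


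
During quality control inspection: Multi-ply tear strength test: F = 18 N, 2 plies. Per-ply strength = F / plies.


Formula: Per-ply strength = Total force / Number of plies
Per-ply = 18 N / 2
Per-ply = 9 N

9 N


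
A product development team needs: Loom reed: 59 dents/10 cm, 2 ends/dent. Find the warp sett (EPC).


Formula: EPC = (dents per 10 cm * ends per dent) / 10
Step 1: Total ends per 10 cm = 59 * 2 = 118
Step 2: EPC = 118 / 10 = 11.8 ends/cm

11.8 ends/cm


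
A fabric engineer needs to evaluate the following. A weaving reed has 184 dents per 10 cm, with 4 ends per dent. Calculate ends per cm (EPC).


Formula: EPC = (dents per 10 cm * ends per dent) / 10
Step 1: Total ends per 10 cm = 184 * 4 = 736
Step 2: EPC = 736 / 10 = 73.6 ends/cm

73.6 ends/cm


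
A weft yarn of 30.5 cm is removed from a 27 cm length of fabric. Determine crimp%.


Formula: Crimp% = ((L_yarn - L_fabric) / L_fabric) * 100
Step 1: Extension = 30.5 - 27 = 3.5 cm
Step 2: Crimp% = (3.5 / 27) * 100
Step 3: Crimp% = 0.12963 * 100 = 12.963% ≈ 13.0%

13.0%


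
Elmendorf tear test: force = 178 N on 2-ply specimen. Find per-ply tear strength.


Formula: Per-ply strength = Total force / Number of plies
Per-ply = 178 N / 2
Per-ply = 89 N

89 N


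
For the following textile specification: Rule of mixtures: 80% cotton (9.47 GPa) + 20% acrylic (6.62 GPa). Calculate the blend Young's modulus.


Formula: Blend property = (fraction_A * property_A) + (fraction_B * property_B)
Step 1: Contribution A = 80/100 * 9.47 GPa = 7.576 GPa
Step 2: Contribution B = 20/100 * 6.62 GPa = 1.324 GPa
Step 3: Blend Young's modulus = 7.576 + 1.324 = 8.9 GPa

8.9 GPa


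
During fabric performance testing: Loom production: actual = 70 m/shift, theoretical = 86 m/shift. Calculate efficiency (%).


Formula: Efficiency% = (Actual output / Theoretical output) * 100
Efficiency% = (70 / 86) * 100
Efficiency% = 0.813953 * 100 = 81.3953% ≈ 81.4%

81.4%


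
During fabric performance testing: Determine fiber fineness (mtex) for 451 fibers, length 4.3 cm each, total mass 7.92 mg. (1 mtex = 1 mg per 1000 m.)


Formula: fineness (mtex) = mass (mg) / total length (km) = (mass_mg / total_length_m) * 1000
Step 1: Convert fiber length: 4.3 cm = 0.043 m
Step 2: Total fiber length = 451 * 0.043 = 19.393 m
Step 3: Linear density = 7.92 mg / 19.393 m = 0.4084 mg/m
Step 4: fineness = 0.4084 * 1000 = 408.4 mtex

408.4 mtex


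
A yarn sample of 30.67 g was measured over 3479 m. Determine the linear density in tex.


Formula: Tex = (mass_g / length_m) * 1000
Substituting: Tex = (30.67 / 3479) * 1000
Intermediate: 30.67 / 3479 = 0.00881575 g/m
Tex = 0.00881575 * 1000 = 8.82 tex

8.82 tex


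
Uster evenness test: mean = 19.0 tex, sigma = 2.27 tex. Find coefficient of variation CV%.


Formula: CV% = (standard deviation / mean) * 100
Step 1: Ratio = 2.27 / 19.0 = 0.119474
Step 2: CV% = 0.119474 * 100 = 11.9474% ≈ 11.9%

11.9%


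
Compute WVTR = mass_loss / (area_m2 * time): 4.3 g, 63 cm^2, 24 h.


Formula: WVTR = mass_loss / (area * time)
Step 1: Convert area: 63 cm^2 = 0.0063 m^2
Step 2: WVTR = 4.3 g / (0.0063 m^2 * 24 h)
Step 3: WVTR = 4.3 / 0.1512 = 28.4 g/m^2/h

28.4 g/m^2/h


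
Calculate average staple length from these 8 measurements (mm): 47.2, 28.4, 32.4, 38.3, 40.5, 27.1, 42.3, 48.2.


Formula: Mean = sum of lengths / count
Sum = 47.2 + 28.4 + 32.4 + 38.3 + 40.5 + 27.1 + 42.3 + 48.2
Sum = 304.4 mm
Mean = 304.4 / 8 = 38.05 mm

38.05 mm


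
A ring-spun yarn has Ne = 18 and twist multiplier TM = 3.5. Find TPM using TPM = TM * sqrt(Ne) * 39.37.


Formula: TPM = TM * sqrt(Ne) * 39.37
Step 1: sqrt(Ne) = sqrt(18) = 4.2426
Step 2: TM * sqrt(Ne) = 3.5 * 4.2426 = 14.8491
Step 3: TPM = 14.8491 * 39.37 = 585 twists/m

585 twists/m


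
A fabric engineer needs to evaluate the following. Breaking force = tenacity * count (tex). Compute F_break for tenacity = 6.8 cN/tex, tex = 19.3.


Formula: Breaking force = Tenacity * Linear density
F = 6.8 cN/tex * 19.3 tex
F = 131.24 cN

131.24 cN


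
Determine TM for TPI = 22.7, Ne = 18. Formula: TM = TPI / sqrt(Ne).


Formula: TM = TPI / sqrt(Ne)
Step 1: sqrt(Ne) = sqrt(18) = 4.2426
Step 2: TM = 22.7 / 4.2426 = 5.35

5.35 TM


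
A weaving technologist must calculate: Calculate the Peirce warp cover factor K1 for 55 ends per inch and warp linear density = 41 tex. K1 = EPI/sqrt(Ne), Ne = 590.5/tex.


Formula: K1 = EPI / sqrt(Ne), with Ne = 590.5 / tex_warp
Step 1: Ne = 590.5 / 41 = 14.402
Step 2: sqrt(Ne) = sqrt(14.402) = 3.795
Step 3: K1 = 55 / 3.795 = 14.5

14.5


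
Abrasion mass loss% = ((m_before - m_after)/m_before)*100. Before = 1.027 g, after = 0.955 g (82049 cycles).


Formula: Mass loss% = ((m_before - m_after) / m_before) * 100
Step 1: Mass loss = 1.027 - 0.955 = 0.072 g
Step 2: Ratio = 0.072 / 1.027 = 0.0701071
Step 3: Mass loss% = 0.0701071 * 100 = 7.01071% ≈ 7.01%

7.01%


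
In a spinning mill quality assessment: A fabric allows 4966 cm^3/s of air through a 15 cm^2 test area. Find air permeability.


Formula: Air Permeability = Airflow / Test Area
AP = 4966 cm^3/s / 15 cm^2
AP = 331.1 cm^3/s/cm^2

331.1 cm^3/s/cm^2


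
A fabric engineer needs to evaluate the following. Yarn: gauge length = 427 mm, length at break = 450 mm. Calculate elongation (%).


Formula: Elongation (%) = ((L_break - L0) / L0) * 100
Step 1: Extension = 450 - 427 = 23 mm
Step 2: Elongation = (23 / 427) * 100
Step 3: Elongation = 0.053864 * 100 = 5.3864% ≈ 5.4%

5.4%


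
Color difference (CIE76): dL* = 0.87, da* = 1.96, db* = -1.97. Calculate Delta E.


Formula: Delta E = sqrt(dL*^2 + da*^2 + db*^2)
Step 1: dL*^2 = 0.87^2 = 0.7569
Step 2: da*^2 = 1.96^2 = 3.8416
Step 3: db*^2 = (-1.97)^2 = 3.8809
Step 4: Sum = 0.7569 + 3.8416 + 3.8809 = 8.4794
Step 5: Delta E = sqrt(8.4794) = 2.91

2.91 Delta E


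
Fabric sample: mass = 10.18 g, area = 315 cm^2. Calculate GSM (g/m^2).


Formula: GSM = mass_g / area_m2
Step 1: Convert area: 315 cm^2 = 315 / 10000 = 0.0315 m^2
Step 2: GSM = 10.18 g / 0.0315 m^2 = 323.2 g/m^2

323.2 g/m^2


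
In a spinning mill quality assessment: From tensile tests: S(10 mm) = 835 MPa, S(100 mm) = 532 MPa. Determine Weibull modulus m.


Formula: m = ln(L1/L2) / ln(S2/S1)
Step 1: ln(L1/L2) = ln(10/100) = -2.30259
Step 2: S2/S1 = 532/835 = 0.63713
Step 3: ln(S2/S1) = ln(0.63713) = -0.45078
Step 4: m = -2.30259 / -0.45078 = 5.11

5.11 (Weibull m)


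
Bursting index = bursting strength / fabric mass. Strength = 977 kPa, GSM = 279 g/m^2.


Formula: Bursting Index = Bursting Strength / Fabric GSM
BI = 977 kPa / 279 g/m^2
BI = 3.502 kPa/(g/m^2)

3.502 kPa/(g/m^2)


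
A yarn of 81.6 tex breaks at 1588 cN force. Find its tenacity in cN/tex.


Formula: Tenacity = Breaking force / Linear density
Tenacity = 1588 cN / 81.6 tex
Tenacity = 19.46 cN/tex

19.46 cN/tex


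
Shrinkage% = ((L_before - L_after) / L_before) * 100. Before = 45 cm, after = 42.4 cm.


Formula: Shrinkage% = ((L_before - L_after) / L_before) * 100
Step 1: Shrinkage = 45 - 42.4 = 2.6 cm
Step 2: Shrinkage% = (2.6 / 45) * 100
Step 3: Shrinkage% = 0.057778 * 100 = 5.7778% ≈ 5.8%

5.8%


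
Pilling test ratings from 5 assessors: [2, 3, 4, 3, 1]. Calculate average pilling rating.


Formula: Mean = sum / count
Sum = 2 + 3 + 4 + 3 + 1 = 13
Mean = 13 / 5 = 2.6

2.6


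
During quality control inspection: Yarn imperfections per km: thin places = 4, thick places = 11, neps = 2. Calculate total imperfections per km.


Formula: Total = thin places + thick places + neps
Total = 4 + 11 + 2
Total = 17 imperfections/km

17 imperfections/km


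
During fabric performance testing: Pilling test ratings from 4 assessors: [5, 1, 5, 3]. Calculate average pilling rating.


Formula: Mean = sum / count
Sum = 5 + 1 + 5 + 3 = 14
Mean = 14 / 4 = 3.5

3.5


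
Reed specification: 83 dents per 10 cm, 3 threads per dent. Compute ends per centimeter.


Formula: EPC = (dents per 10 cm * ends per dent) / 10
Step 1: Total ends per 10 cm = 83 * 3 = 249
Step 2: EPC = 249 / 10 = 24.9 ends/cm

24.9 ends/cm


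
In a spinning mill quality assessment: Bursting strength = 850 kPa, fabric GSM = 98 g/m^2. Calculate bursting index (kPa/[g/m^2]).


Formula: Bursting Index = Bursting Strength / Fabric GSM
BI = 850 kPa / 98 g/m^2
BI = 8.673 kPa/(g/m^2)

8.673 kPa/(g/m^2)


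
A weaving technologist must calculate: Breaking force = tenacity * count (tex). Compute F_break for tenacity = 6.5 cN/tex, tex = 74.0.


Formula: Breaking force = Tenacity * Linear density
F = 6.5 cN/tex * 74.0 tex
F = 481.00 cN

481.00 cN


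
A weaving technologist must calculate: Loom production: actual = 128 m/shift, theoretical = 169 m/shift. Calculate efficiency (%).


Formula: Efficiency% = (Actual output / Theoretical output) * 100
Efficiency% = (128 / 169) * 100
Efficiency% = 0.757396 * 100 = 75.7396% ≈ 75.7%

75.7%


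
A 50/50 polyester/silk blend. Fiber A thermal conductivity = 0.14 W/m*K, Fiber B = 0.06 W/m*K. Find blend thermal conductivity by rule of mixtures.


Formula: Blend property = (fraction_A * property_A) + (fraction_B * property_B)
Step 1: Contribution A = 50/100 * 0.14 W/m*K = 0.07 W/m*K
Step 2: Contribution B = 50/100 * 0.06 W/m*K = 0.03 W/m*K
Step 3: Blend thermal conductivity = 0.07 + 0.03 = 0.1 W/m*K

0.1 W/m*K


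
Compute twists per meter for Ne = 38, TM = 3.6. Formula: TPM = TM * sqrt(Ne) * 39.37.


Formula: TPM = TM * sqrt(Ne) * 39.37
Step 1: sqrt(Ne) = sqrt(38) = 6.1644
Step 2: TM * sqrt(Ne) = 3.6 * 6.1644 = 22.1918
Step 3: TPM = 22.1918 * 39.37 = 874 twists/m

874 twists/m


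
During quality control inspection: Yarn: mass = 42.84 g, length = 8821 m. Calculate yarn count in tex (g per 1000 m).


Formula: Tex = (mass_g / length_m) * 1000
Substituting: Tex = (42.84 / 8821) * 1000
Intermediate: 42.84 / 8821 = 0.00485659 g/m
Tex = 0.00485659 * 1000 = 4.86 tex

4.86 tex


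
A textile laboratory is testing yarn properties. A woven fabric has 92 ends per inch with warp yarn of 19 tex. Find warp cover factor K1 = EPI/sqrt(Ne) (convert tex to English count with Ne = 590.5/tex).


Formula: K1 = EPI / sqrt(Ne), with Ne = 590.5 / tex_warp
Step 1: Ne = 590.5 / 19 = 31.079
Step 2: sqrt(Ne) = sqrt(31.079) = 5.5749
Step 3: K1 = 92 / 5.5749 = 16.5

16.5


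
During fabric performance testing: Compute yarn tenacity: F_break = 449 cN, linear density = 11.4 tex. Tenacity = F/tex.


Formula: Tenacity = Breaking force / Linear density
Tenacity = 449 cN / 11.4 tex
Tenacity = 39.39 cN/tex

39.39 cN/tex


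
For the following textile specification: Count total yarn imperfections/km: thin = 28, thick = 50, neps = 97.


Formula: Total = thin places + thick places + neps
Total = 28 + 50 + 97
Total = 175 imperfections/km

175 imperfections/km


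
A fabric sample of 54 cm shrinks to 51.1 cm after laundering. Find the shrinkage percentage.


Formula: Shrinkage% = ((L_before - L_after) / L_before) * 100
Step 1: Shrinkage = 54 - 51.1 = 2.9 cm
Step 2: Shrinkage% = (2.9 / 54) * 100
Step 3: Shrinkage% = 0.053704 * 100 = 5.3704% ≈ 5.4%

5.4%


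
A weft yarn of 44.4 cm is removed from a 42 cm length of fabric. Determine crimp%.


Formula: Crimp% = ((L_yarn - L_fabric) / L_fabric) * 100
Step 1: Extension = 44.4 - 42 = 2.4 cm
Step 2: Crimp% = (2.4 / 42) * 100
Step 3: Crimp% = 0.057143 * 100 = 5.7143% ≈ 5.7%

5.7%


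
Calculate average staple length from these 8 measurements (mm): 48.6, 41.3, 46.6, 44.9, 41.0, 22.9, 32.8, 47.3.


Formula: Mean = sum of lengths / count
Sum = 48.6 + 41.3 + 46.6 + 44.9 + 41.0 + 22.9 + 32.8 + 47.3
Sum = 325.4 mm
Mean = 325.4 / 8 = 40.68 mm

40.68 mm


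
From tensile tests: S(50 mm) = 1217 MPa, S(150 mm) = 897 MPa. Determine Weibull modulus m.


Formula: m = ln(L1/L2) / ln(S2/S1)
Step 1: ln(L1/L2) = ln(50/150) = -1.09861
Step 2: S2/S1 = 897/1217 = 0.73706
Step 3: ln(S2/S1) = ln(0.73706) = -0.30509
Step 4: m = -1.09861 / -0.30509 = 3.60

3.60 (Weibull m)


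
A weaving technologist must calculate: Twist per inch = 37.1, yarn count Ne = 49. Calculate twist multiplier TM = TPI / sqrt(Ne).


Formula: TM = TPI / sqrt(Ne)
Step 1: sqrt(Ne) = sqrt(49) = 7
Step 2: TM = 37.1 / 7 = 5.30

5.30 TM


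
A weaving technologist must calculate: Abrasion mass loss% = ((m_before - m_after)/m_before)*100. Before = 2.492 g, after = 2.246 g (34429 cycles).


Formula: Mass loss% = ((m_before - m_after) / m_before) * 100
Step 1: Mass loss = 2.492 - 2.246 = 0.246 g
Step 2: Ratio = 0.246 / 2.492 = 0.0987159
Step 3: Mass loss% = 0.0987159 * 100 = 9.87159% ≈ 9.87%

9.87%


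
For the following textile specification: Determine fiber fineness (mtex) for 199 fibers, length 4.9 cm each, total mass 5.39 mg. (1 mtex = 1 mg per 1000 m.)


Formula: fineness (mtex) = mass (mg) / total length (km) = (mass_mg / total_length_m) * 1000
Step 1: Convert fiber length: 4.9 cm = 0.049 m
Step 2: Total fiber length = 199 * 0.049 = 9.751 m
Step 3: Linear density = 5.39 mg / 9.751 m = 0.5528 mg/m
Step 4: fineness = 0.5528 * 1000 = 552.8 mtex

552.8 mtex


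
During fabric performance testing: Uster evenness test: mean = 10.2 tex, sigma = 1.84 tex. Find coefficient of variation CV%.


Formula: CV% = (standard deviation / mean) * 100
Step 1: Ratio = 1.84 / 10.2 = 0.180392
Step 2: CV% = 0.180392 * 100 = 18.0392% ≈ 18.0%

18.0%


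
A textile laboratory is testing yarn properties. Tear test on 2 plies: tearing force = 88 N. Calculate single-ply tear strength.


Formula: Per-ply strength = Total force / Number of plies
Per-ply = 88 N / 2
Per-ply = 44 N

44 N


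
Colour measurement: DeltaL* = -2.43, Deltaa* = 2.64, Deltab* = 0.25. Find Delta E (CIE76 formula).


Formula: Delta E = sqrt(dL*^2 + da*^2 + db*^2)
Step 1: dL*^2 = (-2.43)^2 = 5.9049
Step 2: da*^2 = 2.64^2 = 6.9696
Step 3: db*^2 = 0.25^2 = 0.0625
Step 4: Sum = 5.9049 + 6.9696 + 0.0625 = 12.937
Step 5: Delta E = sqrt(12.937) = 3.6

3.6 Delta E


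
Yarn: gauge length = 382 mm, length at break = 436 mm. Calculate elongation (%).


Formula: Elongation (%) = ((L_break - L0) / L0) * 100
Step 1: Extension = 436 - 382 = 54 mm
Step 2: Elongation = (54 / 382) * 100
Step 3: Elongation = 0.141361 * 100 = 14.1361% ≈ 14.1%

14.1%


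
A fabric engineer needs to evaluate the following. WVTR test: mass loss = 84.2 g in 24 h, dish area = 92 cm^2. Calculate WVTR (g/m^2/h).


Formula: WVTR = mass_loss / (area * time)
Step 1: Convert area: 92 cm^2 = 0.0092 m^2
Step 2: WVTR = 84.2 g / (0.0092 m^2 * 24 h)
Step 3: WVTR = 84.2 / 0.2208 = 381.3 g/m^2/h

381.3 g/m^2/h


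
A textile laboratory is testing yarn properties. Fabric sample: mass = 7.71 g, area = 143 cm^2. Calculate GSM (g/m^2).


Formula: GSM = mass_g / area_m2
Step 1: Convert area: 143 cm^2 = 143 / 10000 = 0.0143 m^2
Step 2: GSM = 7.71 g / 0.0143 m^2 = 539.2 g/m^2

539.2 g/m^2


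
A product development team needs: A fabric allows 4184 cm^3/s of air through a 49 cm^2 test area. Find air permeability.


Formula: Air Permeability = Airflow / Test Area
AP = 4184 cm^3/s / 49 cm^2
AP = 85.4 cm^3/s/cm^2

85.4 cm^3/s/cm^2


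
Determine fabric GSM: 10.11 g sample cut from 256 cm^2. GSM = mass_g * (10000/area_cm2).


Formula: GSM = mass_g / area_m2
Step 1: Convert area: 256 cm^2 = 256 / 10000 = 0.0256 m^2
Step 2: GSM = 10.11 g / 0.0256 m^2 = 394.9 g/m^2

394.9 g/m^2


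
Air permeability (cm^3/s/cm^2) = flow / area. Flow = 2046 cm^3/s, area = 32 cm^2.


Formula: Air Permeability = Airflow / Test Area
AP = 2046 cm^3/s / 32 cm^2
AP = 63.9 cm^3/s/cm^2

63.9 cm^3/s/cm^2
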